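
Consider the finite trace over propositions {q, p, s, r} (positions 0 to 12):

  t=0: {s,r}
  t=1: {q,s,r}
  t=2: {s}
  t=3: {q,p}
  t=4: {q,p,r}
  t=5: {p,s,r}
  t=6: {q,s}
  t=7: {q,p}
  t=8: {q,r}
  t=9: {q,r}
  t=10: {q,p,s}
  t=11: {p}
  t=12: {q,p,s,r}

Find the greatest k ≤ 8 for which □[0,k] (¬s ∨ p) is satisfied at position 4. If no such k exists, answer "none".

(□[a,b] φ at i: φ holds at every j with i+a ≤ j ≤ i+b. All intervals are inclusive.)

1

(¬s ∨ p) must hold from j=4 onward; find where it first fails.
  j=4: holds
  j=5: holds
  j=6: fails
Holds on [4,5], so largest k = 1.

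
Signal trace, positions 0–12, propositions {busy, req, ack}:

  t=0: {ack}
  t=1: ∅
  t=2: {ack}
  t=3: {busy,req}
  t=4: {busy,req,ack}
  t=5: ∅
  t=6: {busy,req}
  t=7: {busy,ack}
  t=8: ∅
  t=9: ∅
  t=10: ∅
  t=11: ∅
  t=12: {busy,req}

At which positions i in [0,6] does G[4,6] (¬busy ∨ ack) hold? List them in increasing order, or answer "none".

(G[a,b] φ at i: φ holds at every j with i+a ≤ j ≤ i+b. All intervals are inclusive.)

Evaluate at each i in [0,6]:
  i=0: ✗ (fails at j=6)
  i=1: ✗ (fails at j=6)
  i=2: ✗ (fails at j=6)
  i=3: ✓ (all of [7,9])
  i=4: ✓ (all of [8,10])
  i=5: ✓ (all of [9,11])
  i=6: ✗ (fails at j=12)

3, 4, 5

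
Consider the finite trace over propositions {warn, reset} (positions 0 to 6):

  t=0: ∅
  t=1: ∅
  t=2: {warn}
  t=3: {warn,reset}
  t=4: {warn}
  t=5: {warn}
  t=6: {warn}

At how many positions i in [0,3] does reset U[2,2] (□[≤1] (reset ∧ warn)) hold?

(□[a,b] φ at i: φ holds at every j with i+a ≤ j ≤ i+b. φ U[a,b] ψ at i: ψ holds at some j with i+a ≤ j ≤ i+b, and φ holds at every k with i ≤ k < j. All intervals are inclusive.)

0

Evaluate at each i in [0,3]:
  i=0: ✗ (no rhs in [2,2])
  i=1: ✗ (no rhs in [3,3])
  i=2: ✗ (no rhs in [4,4])
  i=3: ✗ (no rhs in [5,5])
Positions where it holds: {} → 0.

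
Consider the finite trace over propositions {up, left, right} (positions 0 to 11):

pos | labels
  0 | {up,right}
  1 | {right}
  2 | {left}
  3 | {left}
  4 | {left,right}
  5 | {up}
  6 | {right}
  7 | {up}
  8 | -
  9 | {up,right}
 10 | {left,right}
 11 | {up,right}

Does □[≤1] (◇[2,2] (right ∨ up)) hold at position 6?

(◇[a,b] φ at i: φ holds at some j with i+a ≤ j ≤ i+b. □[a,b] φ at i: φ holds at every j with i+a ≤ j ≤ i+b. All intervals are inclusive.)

Does not hold

Check ◇[2,2] (right ∨ up) at every j in [6,7]:
  j=6: fails (none in [8,8])
  j=7: holds (witness at 9)
Fails at j=6 → formula fails.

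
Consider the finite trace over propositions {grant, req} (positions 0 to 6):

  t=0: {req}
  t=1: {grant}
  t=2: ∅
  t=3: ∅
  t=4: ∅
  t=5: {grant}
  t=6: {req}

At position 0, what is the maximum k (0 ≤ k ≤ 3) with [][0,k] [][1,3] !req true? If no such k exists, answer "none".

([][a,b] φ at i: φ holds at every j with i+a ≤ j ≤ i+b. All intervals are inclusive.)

[][1,3] !req must hold from j=0 onward; find where it first fails.
  j=0: holds
  j=1: holds
  j=2: holds
  j=3: fails
Holds on [0,2], so largest k = 2.

2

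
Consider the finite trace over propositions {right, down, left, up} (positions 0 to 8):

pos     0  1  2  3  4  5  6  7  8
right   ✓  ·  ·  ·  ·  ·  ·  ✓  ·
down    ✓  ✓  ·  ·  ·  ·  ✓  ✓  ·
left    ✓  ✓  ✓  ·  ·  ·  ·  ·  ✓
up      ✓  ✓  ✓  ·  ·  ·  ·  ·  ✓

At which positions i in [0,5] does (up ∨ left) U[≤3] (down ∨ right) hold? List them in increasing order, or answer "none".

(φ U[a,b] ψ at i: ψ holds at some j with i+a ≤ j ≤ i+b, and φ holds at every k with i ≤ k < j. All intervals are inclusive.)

0, 1

Evaluate at each i in [0,5]:
  i=0: ✓ (rhs at j=0)
  i=1: ✓ (rhs at j=1)
  i=2: ✗ (no rhs in [2,5])
  i=3: ✗ (lhs fails at k=3 before rhs at j=6)
  i=4: ✗ (lhs fails at k=4 before rhs at j=6)
  i=5: ✗ (lhs fails at k=5 before rhs at j=6)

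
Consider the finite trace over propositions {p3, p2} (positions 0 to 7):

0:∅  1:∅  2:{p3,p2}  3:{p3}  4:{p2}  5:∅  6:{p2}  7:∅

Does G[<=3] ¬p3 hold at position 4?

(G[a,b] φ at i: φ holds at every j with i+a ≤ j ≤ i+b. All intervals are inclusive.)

Check ¬p3 at every j in [4,7]:
  j=4: true
  j=5: true
  j=6: true
  j=7: true
All positions satisfy it → formula holds.

Holds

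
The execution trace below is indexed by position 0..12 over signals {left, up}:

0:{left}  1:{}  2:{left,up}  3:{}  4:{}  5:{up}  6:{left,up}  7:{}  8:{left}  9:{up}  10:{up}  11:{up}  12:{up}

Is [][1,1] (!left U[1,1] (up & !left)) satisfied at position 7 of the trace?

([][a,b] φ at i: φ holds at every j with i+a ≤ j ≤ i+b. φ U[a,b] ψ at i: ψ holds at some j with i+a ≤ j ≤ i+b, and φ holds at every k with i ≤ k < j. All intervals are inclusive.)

Check (!left U[1,1] (up & !left)) at every j in [8,8]:
  j=8: fails
Fails at j=8 → formula fails.

No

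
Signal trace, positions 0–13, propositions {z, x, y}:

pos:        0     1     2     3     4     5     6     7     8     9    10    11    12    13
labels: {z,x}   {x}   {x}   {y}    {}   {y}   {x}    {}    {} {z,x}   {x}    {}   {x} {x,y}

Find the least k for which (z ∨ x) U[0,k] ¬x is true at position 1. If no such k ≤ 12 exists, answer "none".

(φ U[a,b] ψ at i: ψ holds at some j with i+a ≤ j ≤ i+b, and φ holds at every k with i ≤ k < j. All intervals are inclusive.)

2

Need earliest j ≥ 1 with ¬x, and (z ∨ x) at every k in [1,j-1].
  j=1: rhs fails.
  j=2: rhs fails.
  j=3: rhs holds; lhs holds on [1,2]. k = 2.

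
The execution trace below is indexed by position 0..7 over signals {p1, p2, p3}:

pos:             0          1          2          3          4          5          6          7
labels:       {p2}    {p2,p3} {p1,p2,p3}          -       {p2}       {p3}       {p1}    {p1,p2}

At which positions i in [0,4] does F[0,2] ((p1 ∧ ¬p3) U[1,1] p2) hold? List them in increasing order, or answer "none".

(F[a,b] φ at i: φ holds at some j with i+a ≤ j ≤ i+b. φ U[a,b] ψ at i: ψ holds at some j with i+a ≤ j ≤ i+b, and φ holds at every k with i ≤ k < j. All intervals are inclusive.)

Evaluate at each i in [0,4]:
  i=0: ✗ (none in [0,2])
  i=1: ✗ (none in [1,3])
  i=2: ✗ (none in [2,4])
  i=3: ✗ (none in [3,5])
  i=4: ✓ (witness j=6)

4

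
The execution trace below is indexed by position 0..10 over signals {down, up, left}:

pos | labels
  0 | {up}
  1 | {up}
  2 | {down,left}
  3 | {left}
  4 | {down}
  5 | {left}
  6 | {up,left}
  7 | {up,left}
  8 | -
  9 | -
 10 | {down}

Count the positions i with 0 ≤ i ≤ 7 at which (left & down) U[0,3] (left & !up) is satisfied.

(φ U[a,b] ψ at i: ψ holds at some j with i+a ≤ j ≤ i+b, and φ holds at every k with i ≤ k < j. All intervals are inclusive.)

Evaluate at each i in [0,7]:
  i=0: ✗ (lhs fails at k=0 before rhs at j=2)
  i=1: ✗ (lhs fails at k=1 before rhs at j=2)
  i=2: ✓ (rhs at j=2)
  i=3: ✓ (rhs at j=3)
  i=4: ✗ (lhs fails at k=4 before rhs at j=5)
  i=5: ✓ (rhs at j=5)
  i=6: ✗ (no rhs in [6,9])
  i=7: ✗ (no rhs in [7,10])
Positions where it holds: {2, 3, 5} → 3.

3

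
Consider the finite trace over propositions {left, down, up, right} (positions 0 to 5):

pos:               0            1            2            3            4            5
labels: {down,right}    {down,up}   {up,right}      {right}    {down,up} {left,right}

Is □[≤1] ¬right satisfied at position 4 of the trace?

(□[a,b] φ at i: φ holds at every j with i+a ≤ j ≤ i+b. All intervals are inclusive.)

Does not hold

Check ¬right at every j in [4,5]:
  j=4: true
  j=5: false
Fails at j=5 → formula fails.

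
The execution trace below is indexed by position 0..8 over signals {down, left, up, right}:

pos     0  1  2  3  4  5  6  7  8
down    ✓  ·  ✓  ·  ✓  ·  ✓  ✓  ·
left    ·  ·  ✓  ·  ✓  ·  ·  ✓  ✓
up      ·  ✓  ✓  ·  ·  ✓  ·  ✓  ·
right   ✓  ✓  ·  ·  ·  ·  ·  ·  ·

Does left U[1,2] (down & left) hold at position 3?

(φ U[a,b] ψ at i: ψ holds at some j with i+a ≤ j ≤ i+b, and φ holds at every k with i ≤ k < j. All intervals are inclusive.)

No

Need some j in [4,5] with (down & left), and left at every k in [3,j-1].
  j=4: (down & left) holds, but left fails at k=3 → not this j.
  j=5: (down & left) false.
No j in the window works → until fails.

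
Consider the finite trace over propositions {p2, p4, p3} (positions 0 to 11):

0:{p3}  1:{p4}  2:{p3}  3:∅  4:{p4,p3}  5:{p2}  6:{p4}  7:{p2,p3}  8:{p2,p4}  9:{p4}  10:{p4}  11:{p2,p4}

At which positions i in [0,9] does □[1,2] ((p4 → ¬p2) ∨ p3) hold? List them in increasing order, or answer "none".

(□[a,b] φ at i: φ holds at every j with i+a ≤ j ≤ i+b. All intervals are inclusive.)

0, 1, 2, 3, 4, 5, 8

Evaluate at each i in [0,9]:
  i=0: ✓ (all of [1,2])
  i=1: ✓ (all of [2,3])
  i=2: ✓ (all of [3,4])
  i=3: ✓ (all of [4,5])
  i=4: ✓ (all of [5,6])
  i=5: ✓ (all of [6,7])
  i=6: ✗ (fails at j=8)
  i=7: ✗ (fails at j=8)
  i=8: ✓ (all of [9,10])
  i=9: ✗ (fails at j=11)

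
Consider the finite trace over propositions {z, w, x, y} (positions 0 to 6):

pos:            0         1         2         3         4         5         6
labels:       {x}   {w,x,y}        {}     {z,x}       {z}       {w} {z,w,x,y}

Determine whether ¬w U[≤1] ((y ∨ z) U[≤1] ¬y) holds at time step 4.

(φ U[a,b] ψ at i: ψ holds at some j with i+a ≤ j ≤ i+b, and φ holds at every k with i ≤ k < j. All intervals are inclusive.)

Need some j in [4,5] with ((y ∨ z) U[≤1] ¬y), and ¬w at every k in [4,j-1].
  j=4: ((y ∨ z) U[≤1] ¬y) holds; no prefix to check → satisfied.

Yes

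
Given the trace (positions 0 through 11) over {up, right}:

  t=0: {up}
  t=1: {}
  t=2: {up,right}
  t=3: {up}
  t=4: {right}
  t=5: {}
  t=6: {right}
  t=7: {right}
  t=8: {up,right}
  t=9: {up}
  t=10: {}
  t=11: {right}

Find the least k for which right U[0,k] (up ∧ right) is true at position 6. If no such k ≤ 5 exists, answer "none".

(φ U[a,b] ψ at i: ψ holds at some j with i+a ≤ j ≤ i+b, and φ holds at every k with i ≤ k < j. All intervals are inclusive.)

2

Need earliest j ≥ 6 with (up ∧ right), and right at every k in [6,j-1].
  j=6: rhs fails.
  j=7: rhs fails.
  j=8: rhs holds; lhs holds on [6,7]. k = 2.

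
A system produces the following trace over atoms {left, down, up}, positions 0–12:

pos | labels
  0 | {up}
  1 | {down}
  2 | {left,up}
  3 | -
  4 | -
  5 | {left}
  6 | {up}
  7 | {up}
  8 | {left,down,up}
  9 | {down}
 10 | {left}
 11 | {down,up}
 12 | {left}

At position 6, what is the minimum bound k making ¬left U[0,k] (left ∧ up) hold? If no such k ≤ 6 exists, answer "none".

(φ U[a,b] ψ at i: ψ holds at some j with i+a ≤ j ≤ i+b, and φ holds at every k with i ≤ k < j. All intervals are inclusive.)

Need earliest j ≥ 6 with (left ∧ up), and ¬left at every k in [6,j-1].
  j=6: rhs fails.
  j=7: rhs fails.
  j=8: rhs holds; lhs holds on [6,7]. k = 2.

2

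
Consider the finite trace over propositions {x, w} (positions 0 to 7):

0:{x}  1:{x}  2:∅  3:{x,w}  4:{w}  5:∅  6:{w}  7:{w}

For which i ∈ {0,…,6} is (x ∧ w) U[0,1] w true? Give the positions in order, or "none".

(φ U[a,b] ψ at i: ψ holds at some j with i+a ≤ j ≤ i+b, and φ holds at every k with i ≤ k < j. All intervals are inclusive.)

3, 4, 6

Evaluate at each i in [0,6]:
  i=0: ✗ (no rhs in [0,1])
  i=1: ✗ (no rhs in [1,2])
  i=2: ✗ (lhs fails at k=2 before rhs at j=3)
  i=3: ✓ (rhs at j=3)
  i=4: ✓ (rhs at j=4)
  i=5: ✗ (lhs fails at k=5 before rhs at j=6)
  i=6: ✓ (rhs at j=6)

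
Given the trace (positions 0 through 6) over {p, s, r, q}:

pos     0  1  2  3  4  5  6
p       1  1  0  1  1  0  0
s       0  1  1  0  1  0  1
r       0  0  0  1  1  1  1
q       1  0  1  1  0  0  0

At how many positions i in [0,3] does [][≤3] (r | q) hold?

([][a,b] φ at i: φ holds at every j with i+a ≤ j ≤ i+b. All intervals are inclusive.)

2

Evaluate at each i in [0,3]:
  i=0: ✗ (fails at j=1)
  i=1: ✗ (fails at j=1)
  i=2: ✓ (all of [2,5])
  i=3: ✓ (all of [3,6])
Positions where it holds: {2, 3} → 2.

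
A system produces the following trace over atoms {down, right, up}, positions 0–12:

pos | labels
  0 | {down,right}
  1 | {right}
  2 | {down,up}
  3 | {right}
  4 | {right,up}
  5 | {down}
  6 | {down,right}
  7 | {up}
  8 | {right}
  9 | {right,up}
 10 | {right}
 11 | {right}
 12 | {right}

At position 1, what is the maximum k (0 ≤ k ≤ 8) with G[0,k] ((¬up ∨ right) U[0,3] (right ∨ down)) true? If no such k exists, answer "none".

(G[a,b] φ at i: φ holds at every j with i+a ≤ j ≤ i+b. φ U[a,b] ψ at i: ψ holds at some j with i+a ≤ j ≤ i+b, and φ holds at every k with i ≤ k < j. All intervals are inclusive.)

((¬up ∨ right) U[0,3] (right ∨ down)) must hold from j=1 onward; find where it first fails.
  j=1: holds
  j=2: holds
  j=3: holds
  j=4: holds
  j=5: holds
  j=6: holds
  j=7: fails
Holds on [1,6], so largest k = 5.

5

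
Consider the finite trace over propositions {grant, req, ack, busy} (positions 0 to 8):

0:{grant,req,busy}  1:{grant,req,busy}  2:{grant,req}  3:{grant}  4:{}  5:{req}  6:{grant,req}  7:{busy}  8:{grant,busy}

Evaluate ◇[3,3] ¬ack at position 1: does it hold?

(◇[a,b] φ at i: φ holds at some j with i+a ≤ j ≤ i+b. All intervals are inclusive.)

Holds

Check ¬ack at each j in [4,4]:
  j=4: true
Found at j=4 → formula holds.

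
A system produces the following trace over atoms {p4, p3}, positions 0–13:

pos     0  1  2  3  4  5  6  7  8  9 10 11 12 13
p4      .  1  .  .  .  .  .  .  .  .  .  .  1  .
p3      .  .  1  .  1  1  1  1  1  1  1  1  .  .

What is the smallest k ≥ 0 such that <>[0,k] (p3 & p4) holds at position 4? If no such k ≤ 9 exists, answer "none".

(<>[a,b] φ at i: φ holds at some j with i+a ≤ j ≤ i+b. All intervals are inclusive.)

none

Scan j = 4,5,… for (p3 & p4):
  j=4: fails
  j=5: fails
  j=6: fails
  j=7: fails
  j=8: fails
  j=9: fails
  j=10: fails
  j=11: fails
  j=12: fails
  j=13: fails
No j in [4,13] satisfies it → none.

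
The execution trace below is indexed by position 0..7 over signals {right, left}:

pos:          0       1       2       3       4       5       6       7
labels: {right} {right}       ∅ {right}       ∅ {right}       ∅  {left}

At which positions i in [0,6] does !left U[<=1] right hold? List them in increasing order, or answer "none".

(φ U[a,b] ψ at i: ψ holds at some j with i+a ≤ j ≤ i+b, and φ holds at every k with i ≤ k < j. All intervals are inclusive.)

0, 1, 2, 3, 4, 5

Evaluate at each i in [0,6]:
  i=0: ✓ (rhs at j=0)
  i=1: ✓ (rhs at j=1)
  i=2: ✓ (rhs at j=3; lhs holds on [2,2])
  i=3: ✓ (rhs at j=3)
  i=4: ✓ (rhs at j=5; lhs holds on [4,4])
  i=5: ✓ (rhs at j=5)
  i=6: ✗ (no rhs in [6,7])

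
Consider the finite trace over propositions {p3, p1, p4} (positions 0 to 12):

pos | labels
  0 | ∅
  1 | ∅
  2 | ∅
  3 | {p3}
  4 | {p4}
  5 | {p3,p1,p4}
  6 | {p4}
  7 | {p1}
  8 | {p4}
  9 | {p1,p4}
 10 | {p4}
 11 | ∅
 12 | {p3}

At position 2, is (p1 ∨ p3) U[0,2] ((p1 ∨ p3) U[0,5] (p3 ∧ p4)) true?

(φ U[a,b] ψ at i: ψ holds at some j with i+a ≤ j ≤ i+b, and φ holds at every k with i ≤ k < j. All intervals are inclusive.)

No

Need some j in [2,4] with ((p1 ∨ p3) U[0,5] (p3 ∧ p4)), and (p1 ∨ p3) at every k in [2,j-1].
  j=2: ((p1 ∨ p3) U[0,5] (p3 ∧ p4)) — fails.
  j=3: ((p1 ∨ p3) U[0,5] (p3 ∧ p4)) — fails.
  j=4: ((p1 ∨ p3) U[0,5] (p3 ∧ p4)) — fails.
No j in the window works → until fails.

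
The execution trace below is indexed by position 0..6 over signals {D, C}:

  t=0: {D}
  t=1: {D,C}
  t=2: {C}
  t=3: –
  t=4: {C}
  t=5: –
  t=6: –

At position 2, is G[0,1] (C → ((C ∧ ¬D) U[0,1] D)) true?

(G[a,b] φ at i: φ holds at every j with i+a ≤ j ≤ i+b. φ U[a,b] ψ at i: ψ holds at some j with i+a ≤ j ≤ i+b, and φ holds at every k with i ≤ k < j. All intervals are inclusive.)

Check (C → ((C ∧ ¬D) U[0,1] D)) at every j in [2,3]:
  j=2: antecedent true; consequent fails → ✗
  j=3: antecedent false → ✓
Fails at j=2 → formula fails.

False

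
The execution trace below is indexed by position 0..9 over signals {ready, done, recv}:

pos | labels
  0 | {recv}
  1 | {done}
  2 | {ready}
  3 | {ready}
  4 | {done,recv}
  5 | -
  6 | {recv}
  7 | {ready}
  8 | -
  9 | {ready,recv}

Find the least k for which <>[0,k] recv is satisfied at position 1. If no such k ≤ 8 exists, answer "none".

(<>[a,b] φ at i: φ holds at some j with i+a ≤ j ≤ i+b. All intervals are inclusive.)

Scan j = 1,2,… for recv:
  j=1: fails
  j=2: fails
  j=3: fails
  j=4: holds
First hit at j=4, so smallest k = 4-1 = 3.

3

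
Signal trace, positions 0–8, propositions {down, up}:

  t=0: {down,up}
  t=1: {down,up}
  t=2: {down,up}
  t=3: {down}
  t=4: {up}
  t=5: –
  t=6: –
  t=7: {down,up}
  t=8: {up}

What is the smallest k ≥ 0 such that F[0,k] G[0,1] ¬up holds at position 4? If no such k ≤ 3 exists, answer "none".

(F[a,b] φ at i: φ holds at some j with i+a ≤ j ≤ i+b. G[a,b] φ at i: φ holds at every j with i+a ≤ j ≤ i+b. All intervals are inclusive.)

1

Scan j = 4,5,… for G[0,1] ¬up:
  j=4: fails
  j=5: holds
First hit at j=5, so smallest k = 5-4 = 1.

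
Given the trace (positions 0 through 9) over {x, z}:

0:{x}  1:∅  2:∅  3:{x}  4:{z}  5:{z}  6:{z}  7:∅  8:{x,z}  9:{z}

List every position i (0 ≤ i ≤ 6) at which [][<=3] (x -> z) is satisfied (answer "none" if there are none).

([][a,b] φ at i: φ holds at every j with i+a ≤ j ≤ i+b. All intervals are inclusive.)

4, 5, 6

Evaluate at each i in [0,6]:
  i=0: ✗ (fails at j=0)
  i=1: ✗ (fails at j=3)
  i=2: ✗ (fails at j=3)
  i=3: ✗ (fails at j=3)
  i=4: ✓ (all of [4,7])
  i=5: ✓ (all of [5,8])
  i=6: ✓ (all of [6,9])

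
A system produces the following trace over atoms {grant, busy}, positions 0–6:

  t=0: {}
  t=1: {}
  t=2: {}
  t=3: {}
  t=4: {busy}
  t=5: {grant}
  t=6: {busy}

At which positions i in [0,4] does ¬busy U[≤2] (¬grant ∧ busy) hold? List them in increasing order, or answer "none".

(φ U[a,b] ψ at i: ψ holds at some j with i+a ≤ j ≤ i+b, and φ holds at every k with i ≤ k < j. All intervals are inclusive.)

Evaluate at each i in [0,4]:
  i=0: ✗ (no rhs in [0,2])
  i=1: ✗ (no rhs in [1,3])
  i=2: ✓ (rhs at j=4; lhs holds on [2,3])
  i=3: ✓ (rhs at j=4; lhs holds on [3,3])
  i=4: ✓ (rhs at j=4)

2, 3, 4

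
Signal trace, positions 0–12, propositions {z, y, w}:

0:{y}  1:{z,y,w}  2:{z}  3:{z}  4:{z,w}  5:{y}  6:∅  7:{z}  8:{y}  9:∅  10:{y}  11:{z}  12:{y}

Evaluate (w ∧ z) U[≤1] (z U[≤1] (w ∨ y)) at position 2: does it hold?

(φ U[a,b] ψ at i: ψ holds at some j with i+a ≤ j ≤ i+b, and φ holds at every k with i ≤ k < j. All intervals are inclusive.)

Need some j in [2,3] with (z U[≤1] (w ∨ y)), and (w ∧ z) at every k in [2,j-1].
  j=2: (z U[≤1] (w ∨ y)) — fails.
  j=3: (z U[≤1] (w ∨ y)) holds, but (w ∧ z) fails at k=2 → not this j.
No j in the window works → until fails.

No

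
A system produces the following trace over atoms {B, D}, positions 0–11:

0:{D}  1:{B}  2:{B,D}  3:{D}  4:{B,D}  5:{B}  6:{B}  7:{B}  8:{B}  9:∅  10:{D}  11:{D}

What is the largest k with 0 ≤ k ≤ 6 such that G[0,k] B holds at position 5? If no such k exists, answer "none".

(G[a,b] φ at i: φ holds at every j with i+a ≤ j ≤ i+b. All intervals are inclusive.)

B must hold from j=5 onward; find where it first fails.
  j=5: holds
  j=6: holds
  j=7: holds
  j=8: holds
  j=9: fails
Holds on [5,8], so largest k = 3.

3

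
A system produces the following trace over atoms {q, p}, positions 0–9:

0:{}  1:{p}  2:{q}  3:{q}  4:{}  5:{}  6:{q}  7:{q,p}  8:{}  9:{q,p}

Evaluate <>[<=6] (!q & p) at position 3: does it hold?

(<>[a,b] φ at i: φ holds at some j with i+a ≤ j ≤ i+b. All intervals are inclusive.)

False

Check (!q & p) at each j in [3,9]:
  j=3: false
  j=4: false
  j=5: false
  j=6: false
  j=7: false
  j=8: false
  j=9: false
No position in the window satisfies it → formula fails.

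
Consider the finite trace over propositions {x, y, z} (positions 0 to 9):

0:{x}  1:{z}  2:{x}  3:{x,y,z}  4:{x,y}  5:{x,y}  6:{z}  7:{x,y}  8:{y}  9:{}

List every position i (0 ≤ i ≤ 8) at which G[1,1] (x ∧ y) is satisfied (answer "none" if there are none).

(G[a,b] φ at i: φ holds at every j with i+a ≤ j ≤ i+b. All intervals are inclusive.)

Evaluate at each i in [0,8]:
  i=0: ✗ (fails at j=1)
  i=1: ✗ (fails at j=2)
  i=2: ✓ (all of [3,3])
  i=3: ✓ (all of [4,4])
  i=4: ✓ (all of [5,5])
  i=5: ✗ (fails at j=6)
  i=6: ✓ (all of [7,7])
  i=7: ✗ (fails at j=8)
  i=8: ✗ (fails at j=9)

2, 3, 4, 6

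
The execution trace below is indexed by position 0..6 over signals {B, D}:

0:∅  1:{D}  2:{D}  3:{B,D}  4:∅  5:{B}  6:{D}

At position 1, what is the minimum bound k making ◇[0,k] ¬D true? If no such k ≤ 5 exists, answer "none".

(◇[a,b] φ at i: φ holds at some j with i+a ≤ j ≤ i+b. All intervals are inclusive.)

3

Scan j = 1,2,… for ¬D:
  j=1: fails
  j=2: fails
  j=3: fails
  j=4: holds
First hit at j=4, so smallest k = 4-1 = 3.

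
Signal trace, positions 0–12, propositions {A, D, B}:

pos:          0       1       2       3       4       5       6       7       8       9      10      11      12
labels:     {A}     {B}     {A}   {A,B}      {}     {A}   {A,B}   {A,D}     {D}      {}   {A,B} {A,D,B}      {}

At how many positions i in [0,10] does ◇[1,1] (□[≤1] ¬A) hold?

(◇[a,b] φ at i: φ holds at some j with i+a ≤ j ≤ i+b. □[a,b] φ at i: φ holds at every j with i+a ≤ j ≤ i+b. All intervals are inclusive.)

Evaluate at each i in [0,10]:
  i=0: ✗ (none in [1,1])
  i=1: ✗ (none in [2,2])
  i=2: ✗ (none in [3,3])
  i=3: ✗ (none in [4,4])
  i=4: ✗ (none in [5,5])
  i=5: ✗ (none in [6,6])
  i=6: ✗ (none in [7,7])
  i=7: ✓ (witness j=8)
  i=8: ✗ (none in [9,9])
  i=9: ✗ (none in [10,10])
  i=10: ✗ (none in [11,11])
Positions where it holds: {7} → 1.

1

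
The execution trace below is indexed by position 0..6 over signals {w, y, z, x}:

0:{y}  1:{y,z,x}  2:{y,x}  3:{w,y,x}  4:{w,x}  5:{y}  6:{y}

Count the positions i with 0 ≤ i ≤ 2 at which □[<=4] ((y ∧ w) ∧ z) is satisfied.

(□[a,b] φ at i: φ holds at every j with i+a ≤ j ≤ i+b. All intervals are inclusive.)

Evaluate at each i in [0,2]:
  i=0: ✗ (fails at j=0)
  i=1: ✗ (fails at j=1)
  i=2: ✗ (fails at j=2)
Positions where it holds: {} → 0.

0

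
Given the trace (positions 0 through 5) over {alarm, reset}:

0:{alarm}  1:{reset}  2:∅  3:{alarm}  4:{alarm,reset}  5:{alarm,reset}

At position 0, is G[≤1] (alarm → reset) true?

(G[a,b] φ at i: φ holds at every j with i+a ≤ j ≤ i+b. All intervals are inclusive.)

Check (alarm → reset) at every j in [0,1]:
  j=0: antecedent true; consequent false → ✗
  j=1: antecedent false → ✓
Fails at j=0 → formula fails.

Does not hold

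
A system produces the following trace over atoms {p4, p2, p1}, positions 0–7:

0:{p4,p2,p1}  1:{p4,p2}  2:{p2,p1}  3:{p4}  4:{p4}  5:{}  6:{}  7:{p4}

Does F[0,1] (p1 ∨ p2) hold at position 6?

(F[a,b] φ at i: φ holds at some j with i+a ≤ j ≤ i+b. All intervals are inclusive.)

Check (p1 ∨ p2) at each j in [6,7]:
  j=6: false
  j=7: false
No position in the window satisfies it → formula fails.

False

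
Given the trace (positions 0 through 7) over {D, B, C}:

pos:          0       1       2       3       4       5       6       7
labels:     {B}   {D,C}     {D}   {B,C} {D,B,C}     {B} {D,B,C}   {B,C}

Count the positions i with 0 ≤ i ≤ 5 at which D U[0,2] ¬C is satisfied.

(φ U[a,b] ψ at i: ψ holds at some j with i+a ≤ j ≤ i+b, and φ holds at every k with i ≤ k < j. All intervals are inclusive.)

Evaluate at each i in [0,5]:
  i=0: ✓ (rhs at j=0)
  i=1: ✓ (rhs at j=2; lhs holds on [1,1])
  i=2: ✓ (rhs at j=2)
  i=3: ✗ (lhs fails at k=3 before rhs at j=5)
  i=4: ✓ (rhs at j=5; lhs holds on [4,4])
  i=5: ✓ (rhs at j=5)
Positions where it holds: {0, 1, 2, 4, 5} → 5.

5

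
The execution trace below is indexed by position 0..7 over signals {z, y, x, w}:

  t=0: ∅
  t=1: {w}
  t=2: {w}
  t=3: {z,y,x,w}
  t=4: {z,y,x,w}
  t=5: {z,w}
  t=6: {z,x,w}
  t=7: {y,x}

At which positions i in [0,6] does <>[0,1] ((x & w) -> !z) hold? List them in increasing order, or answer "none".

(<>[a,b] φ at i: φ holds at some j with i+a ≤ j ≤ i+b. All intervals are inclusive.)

0, 1, 2, 4, 5, 6

Evaluate at each i in [0,6]:
  i=0: ✓ (witness j=0)
  i=1: ✓ (witness j=1)
  i=2: ✓ (witness j=2)
  i=3: ✗ (none in [3,4])
  i=4: ✓ (witness j=5)
  i=5: ✓ (witness j=5)
  i=6: ✓ (witness j=7)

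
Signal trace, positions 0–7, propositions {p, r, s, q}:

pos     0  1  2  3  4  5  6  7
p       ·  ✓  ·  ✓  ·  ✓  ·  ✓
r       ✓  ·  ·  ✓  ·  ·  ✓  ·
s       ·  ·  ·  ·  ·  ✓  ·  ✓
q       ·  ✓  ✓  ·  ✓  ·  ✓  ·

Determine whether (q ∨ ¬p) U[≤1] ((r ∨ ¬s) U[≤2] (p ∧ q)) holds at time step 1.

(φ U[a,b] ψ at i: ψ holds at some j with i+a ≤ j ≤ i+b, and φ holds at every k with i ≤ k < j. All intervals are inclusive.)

Need some j in [1,2] with ((r ∨ ¬s) U[≤2] (p ∧ q)), and (q ∨ ¬p) at every k in [1,j-1].
  j=1: ((r ∨ ¬s) U[≤2] (p ∧ q)) holds; no prefix to check → satisfied.

Yes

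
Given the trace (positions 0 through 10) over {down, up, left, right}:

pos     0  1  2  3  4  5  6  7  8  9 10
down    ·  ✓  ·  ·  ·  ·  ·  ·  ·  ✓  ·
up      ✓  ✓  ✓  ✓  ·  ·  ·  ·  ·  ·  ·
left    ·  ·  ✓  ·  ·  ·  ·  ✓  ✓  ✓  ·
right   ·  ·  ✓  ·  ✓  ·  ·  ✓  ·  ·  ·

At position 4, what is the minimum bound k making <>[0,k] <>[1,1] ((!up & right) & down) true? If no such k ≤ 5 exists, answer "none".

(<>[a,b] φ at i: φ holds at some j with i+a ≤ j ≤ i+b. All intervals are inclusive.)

Scan j = 4,5,… for <>[1,1] ((!up & right) & down):
  j=4: fails
  j=5: fails
  j=6: fails
  j=7: fails
  j=8: fails
  j=9: fails
No j in [4,9] satisfies it → none.

none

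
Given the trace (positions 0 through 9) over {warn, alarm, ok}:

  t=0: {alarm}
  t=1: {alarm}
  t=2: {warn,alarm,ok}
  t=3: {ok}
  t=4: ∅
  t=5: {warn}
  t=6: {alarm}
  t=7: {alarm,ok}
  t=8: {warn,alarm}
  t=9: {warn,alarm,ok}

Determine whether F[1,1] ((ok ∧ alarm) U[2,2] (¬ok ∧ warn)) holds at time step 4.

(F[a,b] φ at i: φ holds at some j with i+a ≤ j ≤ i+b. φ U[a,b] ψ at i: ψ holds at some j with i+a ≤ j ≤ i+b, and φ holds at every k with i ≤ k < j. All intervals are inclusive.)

No

Check ((ok ∧ alarm) U[2,2] (¬ok ∧ warn)) at each j in [5,5]:
  j=5: fails
No position in the window satisfies it → formula fails.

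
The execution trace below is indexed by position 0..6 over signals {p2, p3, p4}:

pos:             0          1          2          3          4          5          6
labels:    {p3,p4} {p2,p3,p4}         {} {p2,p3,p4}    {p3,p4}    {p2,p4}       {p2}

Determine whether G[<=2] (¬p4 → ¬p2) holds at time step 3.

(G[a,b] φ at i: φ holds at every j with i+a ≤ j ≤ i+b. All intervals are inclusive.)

Holds

Check (¬p4 → ¬p2) at every j in [3,5]:
  j=3: antecedent false → ✓
  j=4: antecedent false → ✓
  j=5: antecedent false → ✓
All positions satisfy it → formula holds.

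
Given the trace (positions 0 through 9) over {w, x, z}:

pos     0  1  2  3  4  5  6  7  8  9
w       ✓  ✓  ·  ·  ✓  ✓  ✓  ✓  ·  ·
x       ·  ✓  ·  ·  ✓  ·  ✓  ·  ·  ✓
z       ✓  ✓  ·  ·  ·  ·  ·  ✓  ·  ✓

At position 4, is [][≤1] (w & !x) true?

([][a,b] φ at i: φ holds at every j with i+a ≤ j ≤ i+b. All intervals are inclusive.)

Does not hold

Check (w & !x) at every j in [4,5]:
  j=4: false
  j=5: true
Fails at j=4 → formula fails.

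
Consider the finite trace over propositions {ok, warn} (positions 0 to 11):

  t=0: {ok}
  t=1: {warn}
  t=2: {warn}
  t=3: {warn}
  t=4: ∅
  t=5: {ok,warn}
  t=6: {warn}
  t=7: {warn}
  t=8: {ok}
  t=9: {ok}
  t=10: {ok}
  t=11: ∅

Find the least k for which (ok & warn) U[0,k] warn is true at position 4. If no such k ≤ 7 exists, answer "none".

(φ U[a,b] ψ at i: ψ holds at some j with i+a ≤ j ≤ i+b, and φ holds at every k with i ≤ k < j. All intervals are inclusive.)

Need earliest j ≥ 4 with warn, and (ok & warn) at every k in [4,j-1].
  j=4: rhs fails.
  j=5: rhs holds but lhs fails at k=4.
  j=6: rhs holds but lhs fails at k=4.
  j=7: rhs holds but lhs fails at k=4.
  j=8: rhs fails.
  j=9: rhs fails.
  j=10: rhs fails.
  j=11: rhs fails.
No witness within the range → none.

none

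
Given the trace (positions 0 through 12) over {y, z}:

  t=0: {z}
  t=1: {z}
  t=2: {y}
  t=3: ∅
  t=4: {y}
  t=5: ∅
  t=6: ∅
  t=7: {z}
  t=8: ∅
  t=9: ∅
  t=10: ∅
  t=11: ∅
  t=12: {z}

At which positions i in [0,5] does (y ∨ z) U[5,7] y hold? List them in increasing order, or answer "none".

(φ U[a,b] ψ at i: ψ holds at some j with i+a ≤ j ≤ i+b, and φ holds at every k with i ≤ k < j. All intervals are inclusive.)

none

Evaluate at each i in [0,5]:
  i=0: ✗ (no rhs in [5,7])
  i=1: ✗ (no rhs in [6,8])
  i=2: ✗ (no rhs in [7,9])
  i=3: ✗ (no rhs in [8,10])
  i=4: ✗ (no rhs in [9,11])
  i=5: ✗ (no rhs in [10,12])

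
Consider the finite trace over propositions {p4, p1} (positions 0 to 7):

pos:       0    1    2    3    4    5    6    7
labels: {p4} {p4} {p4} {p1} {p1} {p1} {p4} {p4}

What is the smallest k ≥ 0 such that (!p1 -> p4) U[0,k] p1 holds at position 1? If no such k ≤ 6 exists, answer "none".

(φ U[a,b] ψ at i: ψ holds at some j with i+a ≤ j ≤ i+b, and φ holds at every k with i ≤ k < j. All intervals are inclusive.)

Need earliest j ≥ 1 with p1, and (!p1 -> p4) at every k in [1,j-1].
  j=1: rhs fails.
  j=2: rhs fails.
  j=3: rhs holds; lhs holds on [1,2]. k = 2.

2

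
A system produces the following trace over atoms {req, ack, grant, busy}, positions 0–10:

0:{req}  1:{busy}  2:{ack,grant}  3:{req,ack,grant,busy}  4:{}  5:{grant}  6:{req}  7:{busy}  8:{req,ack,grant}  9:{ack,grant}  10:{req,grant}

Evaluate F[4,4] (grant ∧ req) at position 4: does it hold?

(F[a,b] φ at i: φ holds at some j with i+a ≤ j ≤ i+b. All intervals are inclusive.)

Check (grant ∧ req) at each j in [8,8]:
  j=8: true
Found at j=8 → formula holds.

Holds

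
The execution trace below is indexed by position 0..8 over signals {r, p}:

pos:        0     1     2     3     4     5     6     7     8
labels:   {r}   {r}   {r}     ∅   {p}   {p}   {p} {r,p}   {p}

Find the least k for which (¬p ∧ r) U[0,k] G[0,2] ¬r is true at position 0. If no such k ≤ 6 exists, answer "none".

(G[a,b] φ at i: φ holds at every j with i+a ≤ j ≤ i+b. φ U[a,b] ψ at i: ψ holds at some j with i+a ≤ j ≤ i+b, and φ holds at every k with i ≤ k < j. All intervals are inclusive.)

Need earliest j ≥ 0 with G[0,2] ¬r, and (¬p ∧ r) at every k in [0,j-1].
  j=0: rhs fails.
  j=1: rhs fails.
  j=2: rhs fails.
  j=3: rhs holds; lhs holds on [0,2]. k = 3.

3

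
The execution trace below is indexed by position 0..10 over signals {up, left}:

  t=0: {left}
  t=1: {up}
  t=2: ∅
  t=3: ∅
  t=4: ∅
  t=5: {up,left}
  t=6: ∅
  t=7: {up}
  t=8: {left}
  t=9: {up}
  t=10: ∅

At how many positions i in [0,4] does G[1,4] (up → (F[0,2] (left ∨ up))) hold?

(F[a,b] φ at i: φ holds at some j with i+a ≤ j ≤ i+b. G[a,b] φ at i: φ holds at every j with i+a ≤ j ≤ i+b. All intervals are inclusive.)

Evaluate at each i in [0,4]:
  i=0: ✓ (all of [1,4])
  i=1: ✓ (all of [2,5])
  i=2: ✓ (all of [3,6])
  i=3: ✓ (all of [4,7])
  i=4: ✓ (all of [5,8])
Positions where it holds: {0, 1, 2, 3, 4} → 5.

5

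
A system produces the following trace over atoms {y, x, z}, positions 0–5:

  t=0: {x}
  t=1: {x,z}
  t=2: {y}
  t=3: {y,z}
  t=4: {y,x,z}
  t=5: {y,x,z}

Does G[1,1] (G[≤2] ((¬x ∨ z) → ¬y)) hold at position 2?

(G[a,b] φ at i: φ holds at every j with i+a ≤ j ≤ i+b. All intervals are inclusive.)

False

Check G[≤2] ((¬x ∨ z) → ¬y) at every j in [3,3]:
  j=3: fails at 3
Fails at j=3 → formula fails.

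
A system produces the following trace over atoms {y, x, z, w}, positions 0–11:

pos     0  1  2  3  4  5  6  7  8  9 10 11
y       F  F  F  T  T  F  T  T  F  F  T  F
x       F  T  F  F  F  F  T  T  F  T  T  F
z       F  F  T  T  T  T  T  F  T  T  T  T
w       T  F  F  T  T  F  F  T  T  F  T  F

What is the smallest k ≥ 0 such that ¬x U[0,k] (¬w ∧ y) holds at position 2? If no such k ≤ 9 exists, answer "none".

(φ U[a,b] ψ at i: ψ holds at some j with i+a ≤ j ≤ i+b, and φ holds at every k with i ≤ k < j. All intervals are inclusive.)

Need earliest j ≥ 2 with (¬w ∧ y), and ¬x at every k in [2,j-1].
  j=2: rhs fails.
  j=3: rhs fails.
  j=4: rhs fails.
  j=5: rhs fails.
  j=6: rhs holds; lhs holds on [2,5]. k = 4.

4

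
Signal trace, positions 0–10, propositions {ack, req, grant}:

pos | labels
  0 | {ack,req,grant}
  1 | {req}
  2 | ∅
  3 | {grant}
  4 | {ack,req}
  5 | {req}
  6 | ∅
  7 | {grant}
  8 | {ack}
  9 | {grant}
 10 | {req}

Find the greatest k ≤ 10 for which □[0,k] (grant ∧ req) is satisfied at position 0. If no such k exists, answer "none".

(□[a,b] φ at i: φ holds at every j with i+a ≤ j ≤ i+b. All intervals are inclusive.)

(grant ∧ req) must hold from j=0 onward; find where it first fails.
  j=0: holds
  j=1: fails
Holds on [0,0], so largest k = 0.

0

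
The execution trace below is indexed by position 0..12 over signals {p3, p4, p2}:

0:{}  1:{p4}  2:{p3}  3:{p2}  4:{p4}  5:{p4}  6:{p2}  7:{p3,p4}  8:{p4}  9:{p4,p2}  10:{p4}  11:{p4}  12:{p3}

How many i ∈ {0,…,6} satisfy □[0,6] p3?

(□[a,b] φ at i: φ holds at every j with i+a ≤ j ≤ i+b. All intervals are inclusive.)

0

Evaluate at each i in [0,6]:
  i=0: ✗ (fails at j=0)
  i=1: ✗ (fails at j=1)
  i=2: ✗ (fails at j=3)
  i=3: ✗ (fails at j=3)
  i=4: ✗ (fails at j=4)
  i=5: ✗ (fails at j=5)
  i=6: ✗ (fails at j=6)
Positions where it holds: {} → 0.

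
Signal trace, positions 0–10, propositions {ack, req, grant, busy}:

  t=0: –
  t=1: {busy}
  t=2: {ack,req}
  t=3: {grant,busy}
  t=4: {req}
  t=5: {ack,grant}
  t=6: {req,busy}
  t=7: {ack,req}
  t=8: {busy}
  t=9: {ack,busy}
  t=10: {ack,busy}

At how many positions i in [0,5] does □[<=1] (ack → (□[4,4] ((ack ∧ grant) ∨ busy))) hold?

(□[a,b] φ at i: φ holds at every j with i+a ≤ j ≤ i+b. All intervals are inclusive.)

6

Evaluate at each i in [0,5]:
  i=0: ✓ (all of [0,1])
  i=1: ✓ (all of [1,2])
  i=2: ✓ (all of [2,3])
  i=3: ✓ (all of [3,4])
  i=4: ✓ (all of [4,5])
  i=5: ✓ (all of [5,6])
Positions where it holds: {0, 1, 2, 3, 4, 5} → 6.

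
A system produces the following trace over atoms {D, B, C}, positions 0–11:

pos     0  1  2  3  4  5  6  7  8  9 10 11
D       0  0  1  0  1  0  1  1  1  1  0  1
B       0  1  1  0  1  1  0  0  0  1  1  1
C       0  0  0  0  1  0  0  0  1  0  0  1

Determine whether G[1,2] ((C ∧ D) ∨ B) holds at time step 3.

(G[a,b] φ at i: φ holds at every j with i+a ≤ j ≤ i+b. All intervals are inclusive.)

Check ((C ∧ D) ∨ B) at every j in [4,5]:
  j=4: true
  j=5: true
All positions satisfy it → formula holds.

Yes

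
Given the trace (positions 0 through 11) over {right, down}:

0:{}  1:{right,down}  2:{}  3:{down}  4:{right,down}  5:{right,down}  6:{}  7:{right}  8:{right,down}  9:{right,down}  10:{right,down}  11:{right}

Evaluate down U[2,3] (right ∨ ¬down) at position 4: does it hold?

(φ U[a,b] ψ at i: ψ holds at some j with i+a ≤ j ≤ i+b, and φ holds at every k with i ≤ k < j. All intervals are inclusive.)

Yes

Need some j in [6,7] with (right ∨ ¬down), and down at every k in [4,j-1].
  j=6: (right ∨ ¬down) holds; down holds at every k in [4,5] → satisfied.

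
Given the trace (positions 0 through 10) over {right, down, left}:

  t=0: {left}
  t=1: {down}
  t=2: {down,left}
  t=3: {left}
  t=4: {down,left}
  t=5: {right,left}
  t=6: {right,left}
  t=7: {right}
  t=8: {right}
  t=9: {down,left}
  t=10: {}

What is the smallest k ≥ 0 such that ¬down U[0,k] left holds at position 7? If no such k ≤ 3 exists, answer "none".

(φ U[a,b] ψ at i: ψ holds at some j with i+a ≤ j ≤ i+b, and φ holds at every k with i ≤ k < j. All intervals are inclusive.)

2

Need earliest j ≥ 7 with left, and ¬down at every k in [7,j-1].
  j=7: rhs fails.
  j=8: rhs fails.
  j=9: rhs holds; lhs holds on [7,8]. k = 2.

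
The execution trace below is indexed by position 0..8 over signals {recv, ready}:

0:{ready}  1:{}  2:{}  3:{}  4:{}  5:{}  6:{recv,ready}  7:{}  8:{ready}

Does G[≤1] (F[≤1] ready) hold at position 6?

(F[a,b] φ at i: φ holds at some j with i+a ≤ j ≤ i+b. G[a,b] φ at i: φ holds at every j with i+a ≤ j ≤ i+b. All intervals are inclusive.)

True

Check F[≤1] ready at every j in [6,7]:
  j=6: holds (witness at 6)
  j=7: holds (witness at 8)
All positions satisfy it → formula holds.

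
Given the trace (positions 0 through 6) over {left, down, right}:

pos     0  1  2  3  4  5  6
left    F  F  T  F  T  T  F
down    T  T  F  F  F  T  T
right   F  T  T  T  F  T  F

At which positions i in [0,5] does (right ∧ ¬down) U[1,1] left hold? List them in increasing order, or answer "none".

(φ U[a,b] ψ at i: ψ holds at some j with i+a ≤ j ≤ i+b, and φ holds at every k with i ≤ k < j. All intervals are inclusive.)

Evaluate at each i in [0,5]:
  i=0: ✗ (no rhs in [1,1])
  i=1: ✗ (lhs fails at k=1 before rhs at j=2)
  i=2: ✗ (no rhs in [3,3])
  i=3: ✓ (rhs at j=4; lhs holds on [3,3])
  i=4: ✗ (lhs fails at k=4 before rhs at j=5)
  i=5: ✗ (no rhs in [6,6])

3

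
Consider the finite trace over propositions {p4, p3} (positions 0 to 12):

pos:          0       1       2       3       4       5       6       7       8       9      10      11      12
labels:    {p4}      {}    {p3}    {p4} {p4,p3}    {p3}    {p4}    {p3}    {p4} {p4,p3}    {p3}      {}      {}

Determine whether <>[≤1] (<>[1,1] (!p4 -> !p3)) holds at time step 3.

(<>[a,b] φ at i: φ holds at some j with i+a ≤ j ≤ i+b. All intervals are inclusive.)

Yes

Check <>[1,1] (!p4 -> !p3) at each j in [3,4]:
  j=3: holds (witness at 4)
  j=4: fails (none in [5,5])
Found at j=3 → formula holds.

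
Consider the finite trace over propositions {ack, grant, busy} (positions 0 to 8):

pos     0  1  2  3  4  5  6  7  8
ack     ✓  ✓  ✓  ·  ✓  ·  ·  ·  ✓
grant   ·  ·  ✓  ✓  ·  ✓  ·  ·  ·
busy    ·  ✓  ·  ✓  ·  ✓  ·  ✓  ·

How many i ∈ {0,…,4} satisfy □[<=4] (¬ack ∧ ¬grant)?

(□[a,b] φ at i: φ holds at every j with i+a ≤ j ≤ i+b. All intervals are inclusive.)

Evaluate at each i in [0,4]:
  i=0: ✗ (fails at j=0)
  i=1: ✗ (fails at j=1)
  i=2: ✗ (fails at j=2)
  i=3: ✗ (fails at j=3)
  i=4: ✗ (fails at j=4)
Positions where it holds: {} → 0.

0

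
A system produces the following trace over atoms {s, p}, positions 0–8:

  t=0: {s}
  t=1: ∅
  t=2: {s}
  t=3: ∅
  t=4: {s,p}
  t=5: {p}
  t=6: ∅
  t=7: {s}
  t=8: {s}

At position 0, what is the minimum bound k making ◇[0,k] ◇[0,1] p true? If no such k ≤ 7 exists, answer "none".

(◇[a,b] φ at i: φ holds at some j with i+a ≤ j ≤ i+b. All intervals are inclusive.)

Scan j = 0,1,… for ◇[0,1] p:
  j=0: fails
  j=1: fails
  j=2: fails
  j=3: holds
First hit at j=3, so smallest k = 3-0 = 3.

3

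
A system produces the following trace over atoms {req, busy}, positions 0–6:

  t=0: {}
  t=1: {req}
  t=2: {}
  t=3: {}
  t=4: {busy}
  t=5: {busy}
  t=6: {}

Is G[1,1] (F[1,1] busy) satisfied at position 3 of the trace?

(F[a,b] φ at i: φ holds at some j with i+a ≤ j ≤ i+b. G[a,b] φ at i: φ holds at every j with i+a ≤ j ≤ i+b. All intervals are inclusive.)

Check F[1,1] busy at every j in [4,4]:
  j=4: holds (witness at 5)
All positions satisfy it → formula holds.

Yes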